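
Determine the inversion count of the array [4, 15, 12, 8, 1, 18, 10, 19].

Finding inversions in [4, 15, 12, 8, 1, 18, 10, 19]:

(0, 4): arr[0]=4 > arr[4]=1
(1, 2): arr[1]=15 > arr[2]=12
(1, 3): arr[1]=15 > arr[3]=8
(1, 4): arr[1]=15 > arr[4]=1
(1, 6): arr[1]=15 > arr[6]=10
(2, 3): arr[2]=12 > arr[3]=8
(2, 4): arr[2]=12 > arr[4]=1
(2, 6): arr[2]=12 > arr[6]=10
(3, 4): arr[3]=8 > arr[4]=1
(5, 6): arr[5]=18 > arr[6]=10

Total inversions: 10

The array has 10 inversion(s): (0,4), (1,2), (1,3), (1,4), (1,6), (2,3), (2,4), (2,6), (3,4), (5,6). Each pair (i,j) satisfies i < j and arr[i] > arr[j].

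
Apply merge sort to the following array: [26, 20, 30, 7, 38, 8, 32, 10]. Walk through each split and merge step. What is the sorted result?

Merge sort trace:

Split: [26, 20, 30, 7, 38, 8, 32, 10] -> [26, 20, 30, 7] and [38, 8, 32, 10]
  Split: [26, 20, 30, 7] -> [26, 20] and [30, 7]
    Split: [26, 20] -> [26] and [20]
    Merge: [26] + [20] -> [20, 26]
    Split: [30, 7] -> [30] and [7]
    Merge: [30] + [7] -> [7, 30]
  Merge: [20, 26] + [7, 30] -> [7, 20, 26, 30]
  Split: [38, 8, 32, 10] -> [38, 8] and [32, 10]
    Split: [38, 8] -> [38] and [8]
    Merge: [38] + [8] -> [8, 38]
    Split: [32, 10] -> [32] and [10]
    Merge: [32] + [10] -> [10, 32]
  Merge: [8, 38] + [10, 32] -> [8, 10, 32, 38]
Merge: [7, 20, 26, 30] + [8, 10, 32, 38] -> [7, 8, 10, 20, 26, 30, 32, 38]

Final sorted array: [7, 8, 10, 20, 26, 30, 32, 38]

The merge sort proceeds by recursively splitting the array and merging sorted halves.
After all merges, the sorted array is [7, 8, 10, 20, 26, 30, 32, 38].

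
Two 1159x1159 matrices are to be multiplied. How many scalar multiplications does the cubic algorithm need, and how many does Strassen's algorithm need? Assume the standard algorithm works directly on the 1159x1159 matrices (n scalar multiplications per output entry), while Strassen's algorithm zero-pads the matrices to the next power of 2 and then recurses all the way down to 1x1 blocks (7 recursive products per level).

Matrix multiplication for 1159x1159 matrices:

Strassen's algorithm requires power-of-2 dimensions. Pad 1159x1159 to 2048x2048 (next power of 2).

Standard algorithm: 1159^3 = 1556862679 multiplications
Strassen's algorithm: 7^(log2(2048)) = 7^11 = 1977326743 multiplications
Difference: 1556862679 - 1977326743 = -420464064 (Strassen uses MORE here due to padding overhead — for small or just-over-power-of-2 n, padding can outweigh the per-level savings)

Standard: 1556862679 multiplications (1159^3). Strassen: 1977326743 multiplications (7^11, after padding to 2048x2048). Strassen reduces 8 recursive multiplications to 7 at each level.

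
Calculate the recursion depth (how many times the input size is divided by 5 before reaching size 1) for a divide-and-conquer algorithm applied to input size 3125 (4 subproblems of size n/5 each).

For divide and conquer with division factor 5:

Problem sizes at each level:
Level 0: 3125
Level 1: 625
Level 2: 125
Level 3: 25
Level 4: 5
Level 5: 1

The root is level 0 and the size-1 base case is level 5 (the tree spans levels 0 through 5, i.e. 6 levels counting the root), so the depth is the number of divisions: log_5(3125) = 5

The recursion tree depth is log_5(3125) = 5. At each level, the problem size is divided by 5, so it takes 5 divisions to reduce to a base case of size 1. The algorithm makes 4 recursive calls at each level.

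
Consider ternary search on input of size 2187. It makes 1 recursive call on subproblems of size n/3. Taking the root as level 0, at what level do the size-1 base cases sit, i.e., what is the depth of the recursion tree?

For divide and conquer with division factor 3:

Problem sizes at each level:
Level 0: 2187
Level 1: 729
Level 2: 243
Level 3: 81
Level 4: 27
Level 5: 9
Level 6: 3
Level 7: 1

The root is level 0 and the size-1 base case is level 7 (the tree spans levels 0 through 7, i.e. 8 levels counting the root), so the depth is the number of divisions: log_3(2187) = 7

The recursion tree depth is log_3(2187) = 7. At each level, the problem size is divided by 3, so it takes 7 divisions to reduce to a base case of size 1. The algorithm makes 1 recursive call at each level.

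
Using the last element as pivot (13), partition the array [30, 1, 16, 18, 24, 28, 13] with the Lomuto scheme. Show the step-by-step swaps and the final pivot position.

Lomuto partition with pivot = 13:

Initial array: [30, 1, 16, 18, 24, 28, 13]

arr[0]=30 > 13: no swap
arr[1]=1 <= 13: swap with position 0, array becomes [1, 30, 16, 18, 24, 28, 13]
arr[2]=16 > 13: no swap
arr[3]=18 > 13: no swap
arr[4]=24 > 13: no swap
arr[5]=28 > 13: no swap

Place pivot at position 1: [1, 13, 16, 18, 24, 28, 30]
Pivot position: 1

After partitioning with pivot 13, the array becomes [1, 13, 16, 18, 24, 28, 30]. The pivot is placed at index 1. All elements to the left of the pivot are <= 13, and all elements to the right are > 13.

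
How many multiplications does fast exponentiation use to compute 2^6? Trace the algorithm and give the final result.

Computing 2^6 by squaring (build up from 2^1; each line after the first costs one multiplication):

2^1 = 2
2^2 = (2^1)^2 = 2^2 = 4
2^3 = 2 * 2^2 = 2 * 4 = 8
2^6 = (2^3)^2 = 8^2 = 64

Result: 64
Multiplications needed: 3 (3 lines after 2^1)

2^6 = 64. Using exponentiation by squaring, this requires 3 multiplications. The key idea: if the exponent is even, square the half-power; if odd, multiply by the base once.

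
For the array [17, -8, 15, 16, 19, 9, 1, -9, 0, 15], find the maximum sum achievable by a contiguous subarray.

Using Kadane's algorithm on [17, -8, 15, 16, 19, 9, 1, -9, 0, 15]:

Scanning through the array:
Position 1 (value -8): max_ending_here = 9, max_so_far = 17
Position 2 (value 15): max_ending_here = 24, max_so_far = 24
Position 3 (value 16): max_ending_here = 40, max_so_far = 40
Position 4 (value 19): max_ending_here = 59, max_so_far = 59
Position 5 (value 9): max_ending_here = 68, max_so_far = 68
Position 6 (value 1): max_ending_here = 69, max_so_far = 69
Position 7 (value -9): max_ending_here = 60, max_so_far = 69
Position 8 (value 0): max_ending_here = 60, max_so_far = 69
Position 9 (value 15): max_ending_here = 75, max_so_far = 75

Maximum subarray: [17, -8, 15, 16, 19, 9, 1, -9, 0, 15]
Maximum sum: 75

The maximum subarray is [17, -8, 15, 16, 19, 9, 1, -9, 0, 15] with sum 75. This subarray runs from index 0 to index 9.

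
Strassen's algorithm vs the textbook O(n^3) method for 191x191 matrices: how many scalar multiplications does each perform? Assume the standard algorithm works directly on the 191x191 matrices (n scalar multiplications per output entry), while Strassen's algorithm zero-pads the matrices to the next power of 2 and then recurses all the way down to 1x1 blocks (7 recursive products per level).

Matrix multiplication for 191x191 matrices:

Strassen's algorithm requires power-of-2 dimensions. Pad 191x191 to 256x256 (next power of 2).

Standard algorithm: 191^3 = 6967871 multiplications
Strassen's algorithm: 7^(log2(256)) = 7^8 = 5764801 multiplications
Savings: 6967871 - 5764801 = 1203070 multiplications

Standard: 6967871 multiplications (191^3). Strassen: 5764801 multiplications (7^8, after padding to 256x256). Strassen reduces 8 recursive multiplications to 7 at each level.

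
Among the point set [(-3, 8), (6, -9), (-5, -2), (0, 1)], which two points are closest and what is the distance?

Computing all pairwise distances among 4 points:

d((-3, 8), (6, -9)) = 19.2354
d((-3, 8), (-5, -2)) = 10.198
d((-3, 8), (0, 1)) = 7.6158
d((6, -9), (-5, -2)) = 13.0384
d((6, -9), (0, 1)) = 11.6619
d((-5, -2), (0, 1)) = 5.831 <-- minimum

Closest pair: (-5, -2) and (0, 1) with distance 5.831

The closest pair is (-5, -2) and (0, 1) with Euclidean distance 5.831. For 4 points, brute-force pairwise comparison is shown above. For large n, the divide-and-conquer algorithm (sort by x, recurse on halves, check the dividing strip) achieves O(n log n).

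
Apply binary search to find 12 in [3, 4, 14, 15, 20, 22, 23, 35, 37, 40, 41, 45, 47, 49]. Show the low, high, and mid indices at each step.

Binary search for 12 in [3, 4, 14, 15, 20, 22, 23, 35, 37, 40, 41, 45, 47, 49]:

lo=0, hi=13, mid=6, arr[mid]=23 -> 23 > 12, search left half
lo=0, hi=5, mid=2, arr[mid]=14 -> 14 > 12, search left half
lo=0, hi=1, mid=0, arr[mid]=3 -> 3 < 12, search right half
lo=1, hi=1, mid=1, arr[mid]=4 -> 4 < 12, search right half
lo=2 > hi=1, target 12 not found

Binary search determines that 12 is not in the array after 4 comparisons. The search space was exhausted without finding the target.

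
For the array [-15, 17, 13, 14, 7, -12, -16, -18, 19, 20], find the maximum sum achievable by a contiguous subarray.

Using Kadane's algorithm on [-15, 17, 13, 14, 7, -12, -16, -18, 19, 20]:

Scanning through the array:
Position 1 (value 17): max_ending_here = 17, max_so_far = 17
Position 2 (value 13): max_ending_here = 30, max_so_far = 30
Position 3 (value 14): max_ending_here = 44, max_so_far = 44
Position 4 (value 7): max_ending_here = 51, max_so_far = 51
Position 5 (value -12): max_ending_here = 39, max_so_far = 51
Position 6 (value -16): max_ending_here = 23, max_so_far = 51
Position 7 (value -18): max_ending_here = 5, max_so_far = 51
Position 8 (value 19): max_ending_here = 24, max_so_far = 51
Position 9 (value 20): max_ending_here = 44, max_so_far = 51

Maximum subarray: [17, 13, 14, 7]
Maximum sum: 51

The maximum subarray is [17, 13, 14, 7] with sum 51. This subarray runs from index 1 to index 4.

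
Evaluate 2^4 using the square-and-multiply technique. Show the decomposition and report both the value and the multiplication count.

Computing 2^4 by squaring (build up from 2^1; each line after the first costs one multiplication):

2^1 = 2
2^2 = (2^1)^2 = 2^2 = 4
2^4 = (2^2)^2 = 4^2 = 16

Result: 16
Multiplications needed: 2 (2 lines after 2^1)

2^4 = 16. Using exponentiation by squaring, this requires 2 multiplications. The key idea: if the exponent is even, square the half-power; if odd, multiply by the base once.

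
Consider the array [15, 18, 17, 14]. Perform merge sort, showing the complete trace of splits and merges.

Merge sort trace:

Split: [15, 18, 17, 14] -> [15, 18] and [17, 14]
  Split: [15, 18] -> [15] and [18]
  Merge: [15] + [18] -> [15, 18]
  Split: [17, 14] -> [17] and [14]
  Merge: [17] + [14] -> [14, 17]
Merge: [15, 18] + [14, 17] -> [14, 15, 17, 18]

Final sorted array: [14, 15, 17, 18]

The merge sort proceeds by recursively splitting the array and merging sorted halves.
After all merges, the sorted array is [14, 15, 17, 18].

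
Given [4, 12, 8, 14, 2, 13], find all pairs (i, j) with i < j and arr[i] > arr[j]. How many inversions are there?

Finding inversions in [4, 12, 8, 14, 2, 13]:

(0, 4): arr[0]=4 > arr[4]=2
(1, 2): arr[1]=12 > arr[2]=8
(1, 4): arr[1]=12 > arr[4]=2
(2, 4): arr[2]=8 > arr[4]=2
(3, 4): arr[3]=14 > arr[4]=2
(3, 5): arr[3]=14 > arr[5]=13

Total inversions: 6

The array has 6 inversion(s): (0,4), (1,2), (1,4), (2,4), (3,4), (3,5). Each pair (i,j) satisfies i < j and arr[i] > arr[j].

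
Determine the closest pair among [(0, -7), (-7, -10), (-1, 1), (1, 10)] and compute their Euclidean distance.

Computing all pairwise distances among 4 points:

d((0, -7), (-7, -10)) = 7.6158 <-- minimum
d((0, -7), (-1, 1)) = 8.0623
d((0, -7), (1, 10)) = 17.0294
d((-7, -10), (-1, 1)) = 12.53
d((-7, -10), (1, 10)) = 21.5407
d((-1, 1), (1, 10)) = 9.2195

Closest pair: (0, -7) and (-7, -10) with distance 7.6158

The closest pair is (0, -7) and (-7, -10) with Euclidean distance 7.6158. For 4 points, brute-force pairwise comparison is shown above. For large n, the divide-and-conquer algorithm (sort by x, recurse on halves, check the dividing strip) achieves O(n log n).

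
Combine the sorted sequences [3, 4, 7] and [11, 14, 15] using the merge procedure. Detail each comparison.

Merging process:

Compare 3 vs 11: take 3 from left. Merged: [3]
Compare 4 vs 11: take 4 from left. Merged: [3, 4]
Compare 7 vs 11: take 7 from left. Merged: [3, 4, 7]
Append remaining from right: [11, 14, 15]. Merged: [3, 4, 7, 11, 14, 15]

Final merged array: [3, 4, 7, 11, 14, 15]
Total comparisons: 3

The merged array is [3, 4, 7, 11, 14, 15], requiring 3 comparisons. The merge step runs in O(n) time where n is the total number of elements.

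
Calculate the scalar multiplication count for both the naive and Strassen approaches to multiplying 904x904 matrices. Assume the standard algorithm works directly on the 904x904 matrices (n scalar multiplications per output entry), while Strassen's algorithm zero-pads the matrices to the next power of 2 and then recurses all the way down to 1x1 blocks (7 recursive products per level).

Matrix multiplication for 904x904 matrices:

Strassen's algorithm requires power-of-2 dimensions. Pad 904x904 to 1024x1024 (next power of 2).

Standard algorithm: 904^3 = 738763264 multiplications
Strassen's algorithm: 7^(log2(1024)) = 7^10 = 282475249 multiplications
Savings: 738763264 - 282475249 = 456288015 multiplications

Standard: 738763264 multiplications (904^3). Strassen: 282475249 multiplications (7^10, after padding to 1024x1024). Strassen reduces 8 recursive multiplications to 7 at each level.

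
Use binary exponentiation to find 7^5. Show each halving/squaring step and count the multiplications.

Computing 7^5 by squaring (build up from 7^1; each line after the first costs one multiplication):

7^1 = 7
7^2 = (7^1)^2 = 7^2 = 49
7^4 = (7^2)^2 = 49^2 = 2401
7^5 = 7 * 7^4 = 7 * 2401 = 16807

Result: 16807
Multiplications needed: 3 (3 lines after 7^1)

7^5 = 16807. Using exponentiation by squaring, this requires 3 multiplications. The key idea: if the exponent is even, square the half-power; if odd, multiply by the base once.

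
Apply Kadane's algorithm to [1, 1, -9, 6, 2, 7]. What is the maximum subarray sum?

Using Kadane's algorithm on [1, 1, -9, 6, 2, 7]:

Scanning through the array:
Position 1 (value 1): max_ending_here = 2, max_so_far = 2
Position 2 (value -9): max_ending_here = -7, max_so_far = 2
Position 3 (value 6): max_ending_here = 6, max_so_far = 6
Position 4 (value 2): max_ending_here = 8, max_so_far = 8
Position 5 (value 7): max_ending_here = 15, max_so_far = 15

Maximum subarray: [6, 2, 7]
Maximum sum: 15

The maximum subarray is [6, 2, 7] with sum 15. This subarray runs from index 3 to index 5.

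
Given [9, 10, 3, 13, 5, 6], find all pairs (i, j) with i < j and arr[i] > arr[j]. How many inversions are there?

Finding inversions in [9, 10, 3, 13, 5, 6]:

(0, 2): arr[0]=9 > arr[2]=3
(0, 4): arr[0]=9 > arr[4]=5
(0, 5): arr[0]=9 > arr[5]=6
(1, 2): arr[1]=10 > arr[2]=3
(1, 4): arr[1]=10 > arr[4]=5
(1, 5): arr[1]=10 > arr[5]=6
(3, 4): arr[3]=13 > arr[4]=5
(3, 5): arr[3]=13 > arr[5]=6

Total inversions: 8

The array has 8 inversion(s): (0,2), (0,4), (0,5), (1,2), (1,4), (1,5), (3,4), (3,5). Each pair (i,j) satisfies i < j and arr[i] > arr[j].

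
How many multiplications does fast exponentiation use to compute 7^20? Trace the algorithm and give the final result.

Computing 7^20 by squaring (build up from 7^1; each line after the first costs one multiplication):

7^1 = 7
7^2 = (7^1)^2 = 7^2 = 49
7^4 = (7^2)^2 = 49^2 = 2401
7^5 = 7 * 7^4 = 7 * 2401 = 16807
7^10 = (7^5)^2 = 16807^2 = 282475249
7^20 = (7^10)^2 = 282475249^2 = 79792266297612001

Result: 79792266297612001
Multiplications needed: 5 (5 lines after 7^1)

7^20 = 79792266297612001. Using exponentiation by squaring, this requires 5 multiplications. The key idea: if the exponent is even, square the half-power; if odd, multiply by the base once.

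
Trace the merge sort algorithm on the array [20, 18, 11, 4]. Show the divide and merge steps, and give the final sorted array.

Merge sort trace:

Split: [20, 18, 11, 4] -> [20, 18] and [11, 4]
  Split: [20, 18] -> [20] and [18]
  Merge: [20] + [18] -> [18, 20]
  Split: [11, 4] -> [11] and [4]
  Merge: [11] + [4] -> [4, 11]
Merge: [18, 20] + [4, 11] -> [4, 11, 18, 20]

Final sorted array: [4, 11, 18, 20]

The merge sort proceeds by recursively splitting the array and merging sorted halves.
After all merges, the sorted array is [4, 11, 18, 20].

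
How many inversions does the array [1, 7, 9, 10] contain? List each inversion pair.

Finding inversions in [1, 7, 9, 10]:


Total inversions: 0

The array has 0 inversions. It is already sorted.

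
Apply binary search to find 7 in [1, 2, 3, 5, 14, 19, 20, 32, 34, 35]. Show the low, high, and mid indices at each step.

Binary search for 7 in [1, 2, 3, 5, 14, 19, 20, 32, 34, 35]:

lo=0, hi=9, mid=4, arr[mid]=14 -> 14 > 7, search left half
lo=0, hi=3, mid=1, arr[mid]=2 -> 2 < 7, search right half
lo=2, hi=3, mid=2, arr[mid]=3 -> 3 < 7, search right half
lo=3, hi=3, mid=3, arr[mid]=5 -> 5 < 7, search right half
lo=4 > hi=3, target 7 not found

Binary search determines that 7 is not in the array after 4 comparisons. The search space was exhausted without finding the target.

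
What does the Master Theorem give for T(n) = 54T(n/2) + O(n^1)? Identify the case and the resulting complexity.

Master Theorem for T(n) = 54T(n/2) + O(n^1):

a = 54, b = 2, c = 1
log_b(a) = log_2(54) = 5.7549

Case 1: c = 1 < log_2(54) = 5.7549
T(n) = O(n^(log_2 54))

For T(n) = 54T(n/2) + O(n^1): log_2(54) = 5.7549. This is Case 1 of the Master Theorem (c < log_b(a), work dominated by leaves), giving O(n^(log_2 54)).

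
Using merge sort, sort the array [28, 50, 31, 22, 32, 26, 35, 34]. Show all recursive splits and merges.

Merge sort trace:

Split: [28, 50, 31, 22, 32, 26, 35, 34] -> [28, 50, 31, 22] and [32, 26, 35, 34]
  Split: [28, 50, 31, 22] -> [28, 50] and [31, 22]
    Split: [28, 50] -> [28] and [50]
    Merge: [28] + [50] -> [28, 50]
    Split: [31, 22] -> [31] and [22]
    Merge: [31] + [22] -> [22, 31]
  Merge: [28, 50] + [22, 31] -> [22, 28, 31, 50]
  Split: [32, 26, 35, 34] -> [32, 26] and [35, 34]
    Split: [32, 26] -> [32] and [26]
    Merge: [32] + [26] -> [26, 32]
    Split: [35, 34] -> [35] and [34]
    Merge: [35] + [34] -> [34, 35]
  Merge: [26, 32] + [34, 35] -> [26, 32, 34, 35]
Merge: [22, 28, 31, 50] + [26, 32, 34, 35] -> [22, 26, 28, 31, 32, 34, 35, 50]

Final sorted array: [22, 26, 28, 31, 32, 34, 35, 50]

The merge sort proceeds by recursively splitting the array and merging sorted halves.
After all merges, the sorted array is [22, 26, 28, 31, 32, 34, 35, 50].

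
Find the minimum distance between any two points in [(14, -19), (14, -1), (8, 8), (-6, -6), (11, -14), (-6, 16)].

Computing all pairwise distances among 6 points:

d((14, -19), (14, -1)) = 18.0
d((14, -19), (8, 8)) = 27.6586
d((14, -19), (-6, -6)) = 23.8537
d((14, -19), (11, -14)) = 5.831 <-- minimum
d((14, -19), (-6, 16)) = 40.3113
d((14, -1), (8, 8)) = 10.8167
d((14, -1), (-6, -6)) = 20.6155
d((14, -1), (11, -14)) = 13.3417
d((14, -1), (-6, 16)) = 26.2488
d((8, 8), (-6, -6)) = 19.799
d((8, 8), (11, -14)) = 22.2036
d((8, 8), (-6, 16)) = 16.1245
d((-6, -6), (11, -14)) = 18.7883
d((-6, -6), (-6, 16)) = 22.0
d((11, -14), (-6, 16)) = 34.4819

Closest pair: (14, -19) and (11, -14) with distance 5.831

The closest pair is (14, -19) and (11, -14) with Euclidean distance 5.831. For 6 points, brute-force pairwise comparison is shown above. For large n, the divide-and-conquer algorithm (sort by x, recurse on halves, check the dividing strip) achieves O(n log n).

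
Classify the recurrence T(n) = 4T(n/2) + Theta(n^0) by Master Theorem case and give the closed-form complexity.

Master Theorem for T(n) = 4T(n/2) + O(n^0):

a = 4, b = 2, c = 0
log_b(a) = log_2(4) = 2.0000

Case 1: c = 0 < log_2(4) = 2.0000
T(n) = O(n^(log_2 4)) = O(n^2)

For T(n) = 4T(n/2) + O(n^0): log_2(4) = 2.0000. This is Case 1 of the Master Theorem (c < log_b(a), work dominated by leaves), giving O(n^2).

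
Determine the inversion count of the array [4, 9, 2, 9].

Finding inversions in [4, 9, 2, 9]:

(0, 2): arr[0]=4 > arr[2]=2
(1, 2): arr[1]=9 > arr[2]=2

Total inversions: 2

The array has 2 inversion(s): (0,2), (1,2). Each pair (i,j) satisfies i < j and arr[i] > arr[j].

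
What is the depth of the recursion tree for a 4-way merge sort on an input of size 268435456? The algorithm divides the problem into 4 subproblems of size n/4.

For divide and conquer with division factor 4:

Problem sizes at each level:
Level 0: 268435456
Level 1: 67108864
Level 2: 16777216
Level 3: 4194304
Level 4: 1048576
Level 5: 262144
Level 6: 65536
Level 7: 16384
Level 8: 4096
Level 9: 1024
Level 10: 256
Level 11: 64
Level 12: 16
Level 13: 4
Level 14: 1

The root is level 0 and the size-1 base case is level 14 (the tree spans levels 0 through 14, i.e. 15 levels counting the root), so the depth is the number of divisions: log_4(268435456) = 14

The recursion tree depth is log_4(268435456) = 14. At each level, the problem size is divided by 4, so it takes 14 divisions to reduce to a base case of size 1. The algorithm makes 4 recursive calls at each level.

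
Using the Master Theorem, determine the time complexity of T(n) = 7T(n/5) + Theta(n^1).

Master Theorem for T(n) = 7T(n/5) + O(n^1):

a = 7, b = 5, c = 1
log_b(a) = log_5(7) = 1.2091

Case 1: c = 1 < log_5(7) = 1.2091
T(n) = O(n^(log_5 7))

For T(n) = 7T(n/5) + O(n^1): log_5(7) = 1.2091. This is Case 1 of the Master Theorem (c < log_b(a), work dominated by leaves), giving O(n^(log_5 7)).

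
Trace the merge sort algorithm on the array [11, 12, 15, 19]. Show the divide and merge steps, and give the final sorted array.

Merge sort trace:

Split: [11, 12, 15, 19] -> [11, 12] and [15, 19]
  Split: [11, 12] -> [11] and [12]
  Merge: [11] + [12] -> [11, 12]
  Split: [15, 19] -> [15] and [19]
  Merge: [15] + [19] -> [15, 19]
Merge: [11, 12] + [15, 19] -> [11, 12, 15, 19]

Final sorted array: [11, 12, 15, 19]

The merge sort proceeds by recursively splitting the array and merging sorted halves.
After all merges, the sorted array is [11, 12, 15, 19].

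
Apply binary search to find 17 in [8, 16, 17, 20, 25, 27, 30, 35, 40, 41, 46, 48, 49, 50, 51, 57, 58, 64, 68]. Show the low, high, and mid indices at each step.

Binary search for 17 in [8, 16, 17, 20, 25, 27, 30, 35, 40, 41, 46, 48, 49, 50, 51, 57, 58, 64, 68]:

lo=0, hi=18, mid=9, arr[mid]=41 -> 41 > 17, search left half
lo=0, hi=8, mid=4, arr[mid]=25 -> 25 > 17, search left half
lo=0, hi=3, mid=1, arr[mid]=16 -> 16 < 17, search right half
lo=2, hi=3, mid=2, arr[mid]=17 -> Found target at index 2!

Binary search finds 17 at index 2 after 4 comparisons. The search repeatedly halves the search space by comparing with the middle element.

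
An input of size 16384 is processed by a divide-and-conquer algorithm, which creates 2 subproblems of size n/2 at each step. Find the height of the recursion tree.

For divide and conquer with division factor 2:

Problem sizes at each level:
Level 0: 16384
Level 1: 8192
Level 2: 4096
Level 3: 2048
Level 4: 1024
Level 5: 512
Level 6: 256
Level 7: 128
Level 8: 64
Level 9: 32
Level 10: 16
Level 11: 8
Level 12: 4
Level 13: 2
Level 14: 1

The root is level 0 and the size-1 base case is level 14 (the tree spans levels 0 through 14, i.e. 15 levels counting the root), so the depth is the number of divisions: log_2(16384) = 14

The recursion tree depth is log_2(16384) = 14. At each level, the problem size is divided by 2, so it takes 14 divisions to reduce to a base case of size 1. The algorithm makes 2 recursive calls at each level.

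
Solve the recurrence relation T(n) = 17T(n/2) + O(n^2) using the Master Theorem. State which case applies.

Master Theorem for T(n) = 17T(n/2) + O(n^2):

a = 17, b = 2, c = 2
log_b(a) = log_2(17) = 4.0875

Case 1: c = 2 < log_2(17) = 4.0875
T(n) = O(n^(log_2 17))

For T(n) = 17T(n/2) + O(n^2): log_2(17) = 4.0875. This is Case 1 of the Master Theorem (c < log_b(a), work dominated by leaves), giving O(n^(log_2 17)).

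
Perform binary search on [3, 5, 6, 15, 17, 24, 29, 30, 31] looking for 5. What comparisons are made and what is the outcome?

Binary search for 5 in [3, 5, 6, 15, 17, 24, 29, 30, 31]:

lo=0, hi=8, mid=4, arr[mid]=17 -> 17 > 5, search left half
lo=0, hi=3, mid=1, arr[mid]=5 -> Found target at index 1!

Binary search finds 5 at index 1 after 2 comparisons. The search repeatedly halves the search space by comparing with the middle element.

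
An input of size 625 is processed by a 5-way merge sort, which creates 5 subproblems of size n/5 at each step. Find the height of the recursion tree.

For divide and conquer with division factor 5:

Problem sizes at each level:
Level 0: 625
Level 1: 125
Level 2: 25
Level 3: 5
Level 4: 1

The root is level 0 and the size-1 base case is level 4 (the tree spans levels 0 through 4, i.e. 5 levels counting the root), so the depth is the number of divisions: log_5(625) = 4

The recursion tree depth is log_5(625) = 4. At each level, the problem size is divided by 5, so it takes 4 divisions to reduce to a base case of size 1. The algorithm makes 5 recursive calls at each level.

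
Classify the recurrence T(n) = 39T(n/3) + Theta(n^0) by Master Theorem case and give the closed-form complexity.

Master Theorem for T(n) = 39T(n/3) + O(n^0):

a = 39, b = 3, c = 0
log_b(a) = log_3(39) = 3.3347

Case 1: c = 0 < log_3(39) = 3.3347
T(n) = O(n^(log_3 39))

For T(n) = 39T(n/3) + O(n^0): log_3(39) = 3.3347. This is Case 1 of the Master Theorem (c < log_b(a), work dominated by leaves), giving O(n^(log_3 39)).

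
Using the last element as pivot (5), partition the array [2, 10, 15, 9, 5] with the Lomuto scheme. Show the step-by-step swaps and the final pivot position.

Lomuto partition with pivot = 5:

Initial array: [2, 10, 15, 9, 5]

arr[0]=2 <= 5: swap with position 0, array becomes [2, 10, 15, 9, 5]
arr[1]=10 > 5: no swap
arr[2]=15 > 5: no swap
arr[3]=9 > 5: no swap

Place pivot at position 1: [2, 5, 15, 9, 10]
Pivot position: 1

After partitioning with pivot 5, the array becomes [2, 5, 15, 9, 10]. The pivot is placed at index 1. All elements to the left of the pivot are <= 5, and all elements to the right are > 5.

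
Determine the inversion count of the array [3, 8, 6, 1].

Finding inversions in [3, 8, 6, 1]:

(0, 3): arr[0]=3 > arr[3]=1
(1, 2): arr[1]=8 > arr[2]=6
(1, 3): arr[1]=8 > arr[3]=1
(2, 3): arr[2]=6 > arr[3]=1

Total inversions: 4

The array has 4 inversion(s): (0,3), (1,2), (1,3), (2,3). Each pair (i,j) satisfies i < j and arr[i] > arr[j].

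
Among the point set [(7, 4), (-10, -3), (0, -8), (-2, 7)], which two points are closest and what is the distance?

Computing all pairwise distances among 4 points:

d((7, 4), (-10, -3)) = 18.3848
d((7, 4), (0, -8)) = 13.8924
d((7, 4), (-2, 7)) = 9.4868 <-- minimum
d((-10, -3), (0, -8)) = 11.1803
d((-10, -3), (-2, 7)) = 12.8062
d((0, -8), (-2, 7)) = 15.1327

Closest pair: (7, 4) and (-2, 7) with distance 9.4868

The closest pair is (7, 4) and (-2, 7) with Euclidean distance 9.4868. For 4 points, brute-force pairwise comparison is shown above. For large n, the divide-and-conquer algorithm (sort by x, recurse on halves, check the dividing strip) achieves O(n log n).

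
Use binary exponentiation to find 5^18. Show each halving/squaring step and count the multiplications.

Computing 5^18 by squaring (build up from 5^1; each line after the first costs one multiplication):

5^1 = 5
5^2 = (5^1)^2 = 5^2 = 25
5^4 = (5^2)^2 = 25^2 = 625
5^8 = (5^4)^2 = 625^2 = 390625
5^9 = 5 * 5^8 = 5 * 390625 = 1953125
5^18 = (5^9)^2 = 1953125^2 = 3814697265625

Result: 3814697265625
Multiplications needed: 5 (5 lines after 5^1)

5^18 = 3814697265625. Using exponentiation by squaring, this requires 5 multiplications. The key idea: if the exponent is even, square the half-power; if odd, multiply by the base once.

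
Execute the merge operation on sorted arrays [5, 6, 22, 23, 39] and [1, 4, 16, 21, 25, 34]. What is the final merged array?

Merging process:

Compare 5 vs 1: take 1 from right. Merged: [1]
Compare 5 vs 4: take 4 from right. Merged: [1, 4]
Compare 5 vs 16: take 5 from left. Merged: [1, 4, 5]
Compare 6 vs 16: take 6 from left. Merged: [1, 4, 5, 6]
Compare 22 vs 16: take 16 from right. Merged: [1, 4, 5, 6, 16]
Compare 22 vs 21: take 21 from right. Merged: [1, 4, 5, 6, 16, 21]
Compare 22 vs 25: take 22 from left. Merged: [1, 4, 5, 6, 16, 21, 22]
Compare 23 vs 25: take 23 from left. Merged: [1, 4, 5, 6, 16, 21, 22, 23]
Compare 39 vs 25: take 25 from right. Merged: [1, 4, 5, 6, 16, 21, 22, 23, 25]
Compare 39 vs 34: take 34 from right. Merged: [1, 4, 5, 6, 16, 21, 22, 23, 25, 34]
Append remaining from left: [39]. Merged: [1, 4, 5, 6, 16, 21, 22, 23, 25, 34, 39]

Final merged array: [1, 4, 5, 6, 16, 21, 22, 23, 25, 34, 39]
Total comparisons: 10

The merged array is [1, 4, 5, 6, 16, 21, 22, 23, 25, 34, 39], requiring 10 comparisons. The merge step runs in O(n) time where n is the total number of elements.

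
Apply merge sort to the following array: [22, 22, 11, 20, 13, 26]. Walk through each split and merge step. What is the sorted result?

Merge sort trace:

Split: [22, 22, 11, 20, 13, 26] -> [22, 22, 11] and [20, 13, 26]
  Split: [22, 22, 11] -> [22] and [22, 11]
    Split: [22, 11] -> [22] and [11]
    Merge: [22] + [11] -> [11, 22]
  Merge: [22] + [11, 22] -> [11, 22, 22]
  Split: [20, 13, 26] -> [20] and [13, 26]
    Split: [13, 26] -> [13] and [26]
    Merge: [13] + [26] -> [13, 26]
  Merge: [20] + [13, 26] -> [13, 20, 26]
Merge: [11, 22, 22] + [13, 20, 26] -> [11, 13, 20, 22, 22, 26]

Final sorted array: [11, 13, 20, 22, 22, 26]

The merge sort proceeds by recursively splitting the array and merging sorted halves.
After all merges, the sorted array is [11, 13, 20, 22, 22, 26].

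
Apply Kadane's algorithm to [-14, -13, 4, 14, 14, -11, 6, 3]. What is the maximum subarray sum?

Using Kadane's algorithm on [-14, -13, 4, 14, 14, -11, 6, 3]:

Scanning through the array:
Position 1 (value -13): max_ending_here = -13, max_so_far = -13
Position 2 (value 4): max_ending_here = 4, max_so_far = 4
Position 3 (value 14): max_ending_here = 18, max_so_far = 18
Position 4 (value 14): max_ending_here = 32, max_so_far = 32
Position 5 (value -11): max_ending_here = 21, max_so_far = 32
Position 6 (value 6): max_ending_here = 27, max_so_far = 32
Position 7 (value 3): max_ending_here = 30, max_so_far = 32

Maximum subarray: [4, 14, 14]
Maximum sum: 32

The maximum subarray is [4, 14, 14] with sum 32. This subarray runs from index 2 to index 4.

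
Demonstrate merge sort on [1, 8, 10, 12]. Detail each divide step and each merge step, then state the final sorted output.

Merge sort trace:

Split: [1, 8, 10, 12] -> [1, 8] and [10, 12]
  Split: [1, 8] -> [1] and [8]
  Merge: [1] + [8] -> [1, 8]
  Split: [10, 12] -> [10] and [12]
  Merge: [10] + [12] -> [10, 12]
Merge: [1, 8] + [10, 12] -> [1, 8, 10, 12]

Final sorted array: [1, 8, 10, 12]

The merge sort proceeds by recursively splitting the array and merging sorted halves.
After all merges, the sorted array is [1, 8, 10, 12].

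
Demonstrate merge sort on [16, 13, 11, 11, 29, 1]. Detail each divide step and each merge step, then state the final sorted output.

Merge sort trace:

Split: [16, 13, 11, 11, 29, 1] -> [16, 13, 11] and [11, 29, 1]
  Split: [16, 13, 11] -> [16] and [13, 11]
    Split: [13, 11] -> [13] and [11]
    Merge: [13] + [11] -> [11, 13]
  Merge: [16] + [11, 13] -> [11, 13, 16]
  Split: [11, 29, 1] -> [11] and [29, 1]
    Split: [29, 1] -> [29] and [1]
    Merge: [29] + [1] -> [1, 29]
  Merge: [11] + [1, 29] -> [1, 11, 29]
Merge: [11, 13, 16] + [1, 11, 29] -> [1, 11, 11, 13, 16, 29]

Final sorted array: [1, 11, 11, 13, 16, 29]

The merge sort proceeds by recursively splitting the array and merging sorted halves.
After all merges, the sorted array is [1, 11, 11, 13, 16, 29].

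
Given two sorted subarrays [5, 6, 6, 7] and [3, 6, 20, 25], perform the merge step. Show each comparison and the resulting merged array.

Merging process:

Compare 5 vs 3: take 3 from right. Merged: [3]
Compare 5 vs 6: take 5 from left. Merged: [3, 5]
Compare 6 vs 6: take 6 from left. Merged: [3, 5, 6]
Compare 6 vs 6: take 6 from left. Merged: [3, 5, 6, 6]
Compare 7 vs 6: take 6 from right. Merged: [3, 5, 6, 6, 6]
Compare 7 vs 20: take 7 from left. Merged: [3, 5, 6, 6, 6, 7]
Append remaining from right: [20, 25]. Merged: [3, 5, 6, 6, 6, 7, 20, 25]

Final merged array: [3, 5, 6, 6, 6, 7, 20, 25]
Total comparisons: 6

The merged array is [3, 5, 6, 6, 6, 7, 20, 25], requiring 6 comparisons. The merge step runs in O(n) time where n is the total number of elements.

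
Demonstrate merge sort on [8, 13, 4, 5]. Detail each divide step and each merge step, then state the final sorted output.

Merge sort trace:

Split: [8, 13, 4, 5] -> [8, 13] and [4, 5]
  Split: [8, 13] -> [8] and [13]
  Merge: [8] + [13] -> [8, 13]
  Split: [4, 5] -> [4] and [5]
  Merge: [4] + [5] -> [4, 5]
Merge: [8, 13] + [4, 5] -> [4, 5, 8, 13]

Final sorted array: [4, 5, 8, 13]

The merge sort proceeds by recursively splitting the array and merging sorted halves.
After all merges, the sorted array is [4, 5, 8, 13].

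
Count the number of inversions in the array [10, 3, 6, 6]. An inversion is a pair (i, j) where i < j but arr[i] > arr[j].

Finding inversions in [10, 3, 6, 6]:

(0, 1): arr[0]=10 > arr[1]=3
(0, 2): arr[0]=10 > arr[2]=6
(0, 3): arr[0]=10 > arr[3]=6

Total inversions: 3

The array has 3 inversion(s): (0,1), (0,2), (0,3). Each pair (i,j) satisfies i < j and arr[i] > arr[j].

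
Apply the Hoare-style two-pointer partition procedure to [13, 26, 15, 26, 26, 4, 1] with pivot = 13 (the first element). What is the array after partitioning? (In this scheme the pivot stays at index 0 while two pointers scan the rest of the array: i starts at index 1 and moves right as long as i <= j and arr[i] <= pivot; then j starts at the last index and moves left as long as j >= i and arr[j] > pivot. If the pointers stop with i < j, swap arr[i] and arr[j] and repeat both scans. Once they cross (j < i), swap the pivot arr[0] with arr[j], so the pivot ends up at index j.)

Hoare-style two-pointer partition with pivot = 13:

Initial array: [13, 26, 15, 26, 26, 4, 1]

Pointers start at i = 1, j = 6.
i stops at index 1 (arr[1]=26 > 13), j stops at index 6 (arr[6]=1 <= 13): swap arr[1] and arr[6], array becomes [13, 1, 15, 26, 26, 4, 26]
i stops at index 2 (arr[2]=15 > 13), j stops at index 5 (arr[5]=4 <= 13): swap arr[2] and arr[5], array becomes [13, 1, 4, 26, 26, 15, 26]
i ends at 3, j ends at 2: the pointers have crossed (j < i), so scanning stops.

Swap pivot arr[0] with arr[2] to place pivot at position 2: [4, 1, 13, 26, 26, 15, 26]
Pivot position: 2

After partitioning with pivot 13, the array becomes [4, 1, 13, 26, 26, 15, 26]. The pivot is placed at index 2. All elements to the left of the pivot are <= 13, and all elements to the right are > 13.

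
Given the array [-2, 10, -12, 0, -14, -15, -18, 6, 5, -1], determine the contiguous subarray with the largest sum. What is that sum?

Using Kadane's algorithm on [-2, 10, -12, 0, -14, -15, -18, 6, 5, -1]:

Scanning through the array:
Position 1 (value 10): max_ending_here = 10, max_so_far = 10
Position 2 (value -12): max_ending_here = -2, max_so_far = 10
Position 3 (value 0): max_ending_here = 0, max_so_far = 10
Position 4 (value -14): max_ending_here = -14, max_so_far = 10
Position 5 (value -15): max_ending_here = -15, max_so_far = 10
Position 6 (value -18): max_ending_here = -18, max_so_far = 10
Position 7 (value 6): max_ending_here = 6, max_so_far = 10
Position 8 (value 5): max_ending_here = 11, max_so_far = 11
Position 9 (value -1): max_ending_here = 10, max_so_far = 11

Maximum subarray: [6, 5]
Maximum sum: 11

The maximum subarray is [6, 5] with sum 11. This subarray runs from index 7 to index 8.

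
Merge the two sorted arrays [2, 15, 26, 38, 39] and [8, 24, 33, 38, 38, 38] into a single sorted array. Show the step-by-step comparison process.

Merging process:

Compare 2 vs 8: take 2 from left. Merged: [2]
Compare 15 vs 8: take 8 from right. Merged: [2, 8]
Compare 15 vs 24: take 15 from left. Merged: [2, 8, 15]
Compare 26 vs 24: take 24 from right. Merged: [2, 8, 15, 24]
Compare 26 vs 33: take 26 from left. Merged: [2, 8, 15, 24, 26]
Compare 38 vs 33: take 33 from right. Merged: [2, 8, 15, 24, 26, 33]
Compare 38 vs 38: take 38 from left. Merged: [2, 8, 15, 24, 26, 33, 38]
Compare 39 vs 38: take 38 from right. Merged: [2, 8, 15, 24, 26, 33, 38, 38]
Compare 39 vs 38: take 38 from right. Merged: [2, 8, 15, 24, 26, 33, 38, 38, 38]
Compare 39 vs 38: take 38 from right. Merged: [2, 8, 15, 24, 26, 33, 38, 38, 38, 38]
Append remaining from left: [39]. Merged: [2, 8, 15, 24, 26, 33, 38, 38, 38, 38, 39]

Final merged array: [2, 8, 15, 24, 26, 33, 38, 38, 38, 38, 39]
Total comparisons: 10

The merged array is [2, 8, 15, 24, 26, 33, 38, 38, 38, 38, 39], requiring 10 comparisons. The merge step runs in O(n) time where n is the total number of elements.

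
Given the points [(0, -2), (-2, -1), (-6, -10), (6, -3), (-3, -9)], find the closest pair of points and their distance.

Computing all pairwise distances among 5 points:

d((0, -2), (-2, -1)) = 2.2361 <-- minimum
d((0, -2), (-6, -10)) = 10.0
d((0, -2), (6, -3)) = 6.0828
d((0, -2), (-3, -9)) = 7.6158
d((-2, -1), (-6, -10)) = 9.8489
d((-2, -1), (6, -3)) = 8.2462
d((-2, -1), (-3, -9)) = 8.0623
d((-6, -10), (6, -3)) = 13.8924
d((-6, -10), (-3, -9)) = 3.1623
d((6, -3), (-3, -9)) = 10.8167

Closest pair: (0, -2) and (-2, -1) with distance 2.2361

The closest pair is (0, -2) and (-2, -1) with Euclidean distance 2.2361. For 5 points, brute-force pairwise comparison is shown above. For large n, the divide-and-conquer algorithm (sort by x, recurse on halves, check the dividing strip) achieves O(n log n).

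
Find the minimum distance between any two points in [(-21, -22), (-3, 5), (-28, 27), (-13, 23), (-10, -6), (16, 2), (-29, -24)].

Computing all pairwise distances among 7 points:

d((-21, -22), (-3, 5)) = 32.45
d((-21, -22), (-28, 27)) = 49.4975
d((-21, -22), (-13, 23)) = 45.7056
d((-21, -22), (-10, -6)) = 19.4165
d((-21, -22), (16, 2)) = 44.1022
d((-21, -22), (-29, -24)) = 8.2462 <-- minimum
d((-3, 5), (-28, 27)) = 33.3017
d((-3, 5), (-13, 23)) = 20.5913
d((-3, 5), (-10, -6)) = 13.0384
d((-3, 5), (16, 2)) = 19.2354
d((-3, 5), (-29, -24)) = 38.9487
d((-28, 27), (-13, 23)) = 15.5242
d((-28, 27), (-10, -6)) = 37.5899
d((-28, 27), (16, 2)) = 50.6063
d((-28, 27), (-29, -24)) = 51.0098
d((-13, 23), (-10, -6)) = 29.1548
d((-13, 23), (16, 2)) = 35.805
d((-13, 23), (-29, -24)) = 49.6488
d((-10, -6), (16, 2)) = 27.2029
d((-10, -6), (-29, -24)) = 26.1725
d((16, 2), (-29, -24)) = 51.9711

Closest pair: (-21, -22) and (-29, -24) with distance 8.2462

The closest pair is (-21, -22) and (-29, -24) with Euclidean distance 8.2462. For 7 points, brute-force pairwise comparison is shown above. For large n, the divide-and-conquer algorithm (sort by x, recurse on halves, check the dividing strip) achieves O(n log n).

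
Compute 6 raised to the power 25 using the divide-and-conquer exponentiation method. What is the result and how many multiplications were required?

Computing 6^25 by squaring (build up from 6^1; each line after the first costs one multiplication):

6^1 = 6
6^2 = (6^1)^2 = 6^2 = 36
6^3 = 6 * 6^2 = 6 * 36 = 216
6^6 = (6^3)^2 = 216^2 = 46656
6^12 = (6^6)^2 = 46656^2 = 2176782336
6^24 = (6^12)^2 = 2176782336^2 = 4738381338321616896
6^25 = 6 * 6^24 = 6 * 4738381338321616896 = 28430288029929701376

Result: 28430288029929701376
Multiplications needed: 6 (6 lines after 6^1)

6^25 = 28430288029929701376. Using exponentiation by squaring, this requires 6 multiplications. The key idea: if the exponent is even, square the half-power; if odd, multiply by the base once.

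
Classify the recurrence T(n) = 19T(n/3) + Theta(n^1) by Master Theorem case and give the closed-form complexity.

Master Theorem for T(n) = 19T(n/3) + O(n^1):

a = 19, b = 3, c = 1
log_b(a) = log_3(19) = 2.6801

Case 1: c = 1 < log_3(19) = 2.6801
T(n) = O(n^(log_3 19))

For T(n) = 19T(n/3) + O(n^1): log_3(19) = 2.6801. This is Case 1 of the Master Theorem (c < log_b(a), work dominated by leaves), giving O(n^(log_3 19)).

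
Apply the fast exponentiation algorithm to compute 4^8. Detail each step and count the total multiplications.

Computing 4^8 by squaring (build up from 4^1; each line after the first costs one multiplication):

4^1 = 4
4^2 = (4^1)^2 = 4^2 = 16
4^4 = (4^2)^2 = 16^2 = 256
4^8 = (4^4)^2 = 256^2 = 65536

Result: 65536
Multiplications needed: 3 (3 lines after 4^1)

4^8 = 65536. Using exponentiation by squaring, this requires 3 multiplications. The key idea: if the exponent is even, square the half-power; if odd, multiply by the base once.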